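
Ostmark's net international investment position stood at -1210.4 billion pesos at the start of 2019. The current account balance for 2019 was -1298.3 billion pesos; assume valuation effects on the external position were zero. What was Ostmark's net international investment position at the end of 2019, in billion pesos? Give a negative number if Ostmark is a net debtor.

-2508.7

With no valuation effects, change in NIIP = current account = -1298.3
End-of-year NIIP = -1210.4 + (-1298.3) = -2508.7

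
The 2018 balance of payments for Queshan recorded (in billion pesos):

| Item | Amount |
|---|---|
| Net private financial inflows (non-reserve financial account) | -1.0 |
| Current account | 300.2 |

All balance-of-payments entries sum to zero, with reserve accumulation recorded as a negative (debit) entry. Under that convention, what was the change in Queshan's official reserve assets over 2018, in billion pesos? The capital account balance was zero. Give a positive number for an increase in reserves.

Official reserve transactions balance = -(300.2 + (-1.0)) = -299.2
An accumulation of reserves is recorded as a debit (negative entry), so the change in the stock of reserves is the negative of that balance.
Change in official reserves = -(-299.2) = 299.2

299.2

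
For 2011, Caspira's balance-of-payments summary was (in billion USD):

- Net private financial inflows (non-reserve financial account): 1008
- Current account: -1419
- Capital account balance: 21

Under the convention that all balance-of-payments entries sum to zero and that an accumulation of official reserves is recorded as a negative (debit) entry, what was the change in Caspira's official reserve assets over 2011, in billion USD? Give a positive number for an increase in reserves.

Official reserve transactions balance = -((-1419) + 21 + 1008) = 390
An accumulation of reserves is recorded as a debit (negative entry), so the change in the stock of reserves is the negative of that balance.
Change in official reserves = -(390) = -390

-390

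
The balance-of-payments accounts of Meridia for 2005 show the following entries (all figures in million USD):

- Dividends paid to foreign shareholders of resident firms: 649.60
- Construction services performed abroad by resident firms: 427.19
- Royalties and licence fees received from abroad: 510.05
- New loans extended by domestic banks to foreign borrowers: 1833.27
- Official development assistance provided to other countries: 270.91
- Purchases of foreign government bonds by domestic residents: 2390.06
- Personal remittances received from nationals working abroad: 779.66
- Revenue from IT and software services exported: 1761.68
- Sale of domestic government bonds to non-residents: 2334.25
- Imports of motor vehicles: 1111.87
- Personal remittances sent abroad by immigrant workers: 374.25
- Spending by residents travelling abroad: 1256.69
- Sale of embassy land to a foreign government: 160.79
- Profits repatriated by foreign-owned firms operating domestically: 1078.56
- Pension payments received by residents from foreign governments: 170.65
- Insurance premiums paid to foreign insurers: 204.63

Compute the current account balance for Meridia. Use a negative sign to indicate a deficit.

Goods: -1111.87
Services: 510.05 + 1761.68 + 427.19 - 1256.69 - 204.63 = 1237.60
Primary income: -1078.56 - 649.60 = -1728.16
Secondary income: -374.25 + 779.66 + 170.65 - 270.91 = 305.15
Current account = (-1111.87) + 1237.60 + (-1728.16) + 305.15 = -1297.28
(Excluded from the current account — financial account: new loans extended by domestic banks to foreign borrowers 1833.27, purchases of foreign government bonds by domestic residents 2390.06, sale of domestic government bonds to non-residents 2334.25; capital account: sale of embassy land to a foreign government 160.79.)

-1297.28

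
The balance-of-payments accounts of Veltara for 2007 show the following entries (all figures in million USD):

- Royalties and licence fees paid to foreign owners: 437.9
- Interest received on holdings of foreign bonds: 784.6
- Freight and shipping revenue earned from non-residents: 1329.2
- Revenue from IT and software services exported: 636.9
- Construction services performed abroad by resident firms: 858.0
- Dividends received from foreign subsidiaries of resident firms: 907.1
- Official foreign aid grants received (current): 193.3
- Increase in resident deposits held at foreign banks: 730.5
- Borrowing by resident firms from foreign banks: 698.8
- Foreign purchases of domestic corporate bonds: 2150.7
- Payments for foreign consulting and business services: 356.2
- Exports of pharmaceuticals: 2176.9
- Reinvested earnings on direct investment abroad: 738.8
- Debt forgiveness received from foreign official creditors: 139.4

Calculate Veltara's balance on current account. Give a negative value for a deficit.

Goods: 2176.9
Services: 636.9 + 1329.2 + 858.0 - 437.9 - 356.2 = 2030.0
Primary income: 738.8 + 784.6 + 907.1 = 2430.5
Secondary income: 193.3
Current account = 2176.9 + 2030.0 + 2430.5 + 193.3 = 6830.7
(Excluded from the current account — financial account: increase in resident deposits held at foreign banks 730.5, borrowing by resident firms from foreign banks 698.8, foreign purchases of domestic corporate bonds 2150.7; capital account: debt forgiveness received from foreign official creditors 139.4.)

6830.7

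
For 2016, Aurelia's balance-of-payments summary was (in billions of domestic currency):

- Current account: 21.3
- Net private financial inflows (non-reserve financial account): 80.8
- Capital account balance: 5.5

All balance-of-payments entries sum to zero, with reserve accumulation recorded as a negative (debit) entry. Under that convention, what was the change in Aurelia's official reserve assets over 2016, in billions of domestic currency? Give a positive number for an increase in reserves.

Official reserve transactions balance = -(21.3 + 5.5 + 80.8) = -107.6
An accumulation of reserves is recorded as a debit (negative entry), so the change in the stock of reserves is the negative of that balance.
Change in official reserves = -(-107.6) = 107.6

107.6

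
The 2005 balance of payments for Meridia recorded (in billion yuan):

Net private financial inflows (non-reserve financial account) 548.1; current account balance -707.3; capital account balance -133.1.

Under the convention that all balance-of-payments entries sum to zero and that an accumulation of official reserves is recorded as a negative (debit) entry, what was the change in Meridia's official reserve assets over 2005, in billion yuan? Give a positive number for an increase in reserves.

Official reserve transactions balance = -((-707.3) + (-133.1) + 548.1) = 292.3
An accumulation of reserves is recorded as a debit (negative entry), so the change in the stock of reserves is the negative of that balance.
Change in official reserves = -(292.3) = -292.3

-292.3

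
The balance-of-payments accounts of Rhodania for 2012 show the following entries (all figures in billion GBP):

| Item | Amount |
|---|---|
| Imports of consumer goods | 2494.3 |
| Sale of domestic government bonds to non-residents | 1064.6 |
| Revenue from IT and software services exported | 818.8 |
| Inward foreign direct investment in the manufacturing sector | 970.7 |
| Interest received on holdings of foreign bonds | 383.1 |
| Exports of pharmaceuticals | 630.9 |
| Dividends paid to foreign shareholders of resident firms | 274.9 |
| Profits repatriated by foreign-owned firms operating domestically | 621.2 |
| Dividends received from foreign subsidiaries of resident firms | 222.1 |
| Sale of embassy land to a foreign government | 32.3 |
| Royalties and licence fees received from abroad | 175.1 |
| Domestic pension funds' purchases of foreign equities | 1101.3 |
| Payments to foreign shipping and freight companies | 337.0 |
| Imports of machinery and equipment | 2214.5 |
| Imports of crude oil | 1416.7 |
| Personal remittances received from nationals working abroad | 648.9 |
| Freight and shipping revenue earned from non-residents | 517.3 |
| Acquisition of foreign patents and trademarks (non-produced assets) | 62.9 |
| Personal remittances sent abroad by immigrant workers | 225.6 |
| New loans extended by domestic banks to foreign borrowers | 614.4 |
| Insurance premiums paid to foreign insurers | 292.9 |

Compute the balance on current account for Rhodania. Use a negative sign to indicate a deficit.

-4480.9

Goods: -2494.3 - 1416.7 + 630.9 - 2214.5 = -5494.6
Services: -337.0 + 517.3 + 818.8 - 292.9 + 175.1 = 881.3
Primary income: 383.1 - 274.9 + 222.1 - 621.2 = -290.9
Secondary income: 648.9 - 225.6 = 423.3
Current account = (-5494.6) + 881.3 + (-290.9) + 423.3 = -4480.9
(Excluded from the current account — financial account: sale of domestic government bonds to non-residents 1064.6, inward foreign direct investment in the manufacturing sector 970.7, domestic pension funds' purchases of foreign equities 1101.3, new loans extended by domestic banks to foreign borrowers 614.4; capital account: sale of embassy land to a foreign government 32.3, acquisition of foreign patents and trademarks (non-produced assets) 62.9.)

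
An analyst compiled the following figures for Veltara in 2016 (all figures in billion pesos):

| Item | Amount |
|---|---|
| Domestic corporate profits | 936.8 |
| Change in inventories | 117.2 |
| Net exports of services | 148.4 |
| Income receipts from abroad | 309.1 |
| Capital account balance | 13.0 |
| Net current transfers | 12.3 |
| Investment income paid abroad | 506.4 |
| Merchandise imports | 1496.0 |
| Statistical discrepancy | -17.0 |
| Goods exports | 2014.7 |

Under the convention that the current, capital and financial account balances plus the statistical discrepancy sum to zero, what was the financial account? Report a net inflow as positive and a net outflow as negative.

Goods balance = 2014.7 - 1496.0 = 518.7
Services balance = 148.4
Trade balance (goods + services) = 518.7 + 148.4 = 667.1
Net primary income = 309.1 - 506.4 = -197.3
Net secondary income = 12.3
Current account = 667.1 + (-197.3) + 12.3 = 482.1
Financial account = -(482.1 + 13.0 + (-17.0)) = -478.1

-478.1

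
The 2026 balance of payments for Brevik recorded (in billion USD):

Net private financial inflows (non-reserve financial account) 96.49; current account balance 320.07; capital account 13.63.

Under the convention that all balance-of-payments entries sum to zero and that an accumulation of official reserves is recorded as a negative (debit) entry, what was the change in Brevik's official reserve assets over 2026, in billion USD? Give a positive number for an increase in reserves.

Official reserve transactions balance = -(320.07 + 13.63 + 96.49) = -430.19
An accumulation of reserves is recorded as a debit (negative entry), so the change in the stock of reserves is the negative of that balance.
Change in official reserves = -(-430.19) = 430.19

430.19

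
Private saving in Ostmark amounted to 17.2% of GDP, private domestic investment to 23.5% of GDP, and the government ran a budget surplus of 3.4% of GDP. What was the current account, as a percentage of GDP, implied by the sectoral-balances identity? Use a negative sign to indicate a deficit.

By the sectoral-balances identity, CA = (S_private - I) + (T - G).
Private balance = 17.2 - 23.5 = -6.3
Government balance (T - G) = 3.4
CA = -6.3 + 3.4 = -2.9

-2.9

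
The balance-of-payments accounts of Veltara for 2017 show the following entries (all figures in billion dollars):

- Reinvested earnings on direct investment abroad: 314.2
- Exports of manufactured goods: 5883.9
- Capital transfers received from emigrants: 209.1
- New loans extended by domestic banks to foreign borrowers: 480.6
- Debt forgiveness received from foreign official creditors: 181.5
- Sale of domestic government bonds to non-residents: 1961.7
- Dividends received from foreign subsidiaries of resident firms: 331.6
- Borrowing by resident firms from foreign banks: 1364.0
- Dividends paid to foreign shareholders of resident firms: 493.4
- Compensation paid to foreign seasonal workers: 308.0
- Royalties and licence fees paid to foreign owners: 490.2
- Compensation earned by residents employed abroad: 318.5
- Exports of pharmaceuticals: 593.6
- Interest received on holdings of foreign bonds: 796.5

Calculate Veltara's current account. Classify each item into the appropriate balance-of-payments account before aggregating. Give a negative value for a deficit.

Goods: 593.6 + 5883.9 = 6477.5
Services: -490.2
Primary income: 314.2 + 318.5 + 796.5 - 493.4 + 331.6 - 308.0 = 959.4
Current account = 6477.5 + (-490.2) + 959.4 = 6946.7
(Excluded from the current account — capital account: capital transfers received from emigrants 209.1, debt forgiveness received from foreign official creditors 181.5; financial account: new loans extended by domestic banks to foreign borrowers 480.6, sale of domestic government bonds to non-residents 1961.7, borrowing by resident firms from foreign banks 1364.0.)

6946.7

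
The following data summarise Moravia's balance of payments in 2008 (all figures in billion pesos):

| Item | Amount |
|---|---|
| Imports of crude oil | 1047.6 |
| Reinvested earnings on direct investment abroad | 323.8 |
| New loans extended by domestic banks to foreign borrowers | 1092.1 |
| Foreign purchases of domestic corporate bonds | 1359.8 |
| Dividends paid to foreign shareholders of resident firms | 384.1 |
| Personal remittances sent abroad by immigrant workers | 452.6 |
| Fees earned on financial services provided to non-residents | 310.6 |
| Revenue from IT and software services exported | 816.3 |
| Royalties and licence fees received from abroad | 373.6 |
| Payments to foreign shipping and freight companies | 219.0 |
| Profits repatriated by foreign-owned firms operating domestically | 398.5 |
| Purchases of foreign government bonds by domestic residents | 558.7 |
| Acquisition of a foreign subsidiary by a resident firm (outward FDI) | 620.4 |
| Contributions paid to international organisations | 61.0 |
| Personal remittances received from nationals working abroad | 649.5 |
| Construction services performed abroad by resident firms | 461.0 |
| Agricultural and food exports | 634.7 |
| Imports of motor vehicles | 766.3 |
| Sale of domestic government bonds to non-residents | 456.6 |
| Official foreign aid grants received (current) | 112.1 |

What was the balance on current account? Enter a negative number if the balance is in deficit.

352.5

Goods: -766.3 + 634.7 - 1047.6 = -1179.2
Services: 373.6 + 816.3 - 219.0 + 461.0 + 310.6 = 1742.5
Primary income: -398.5 - 384.1 + 323.8 = -458.8
Secondary income: 649.5 - 452.6 - 61.0 + 112.1 = 248.0
Current account = (-1179.2) + 1742.5 + (-458.8) + 248.0 = 352.5
(Excluded from the current account — financial account: new loans extended by domestic banks to foreign borrowers 1092.1, foreign purchases of domestic corporate bonds 1359.8, purchases of foreign government bonds by domestic residents 558.7, acquisition of a foreign subsidiary by a resident firm (outward FDI) 620.4, sale of domestic government bonds to non-residents 456.6.)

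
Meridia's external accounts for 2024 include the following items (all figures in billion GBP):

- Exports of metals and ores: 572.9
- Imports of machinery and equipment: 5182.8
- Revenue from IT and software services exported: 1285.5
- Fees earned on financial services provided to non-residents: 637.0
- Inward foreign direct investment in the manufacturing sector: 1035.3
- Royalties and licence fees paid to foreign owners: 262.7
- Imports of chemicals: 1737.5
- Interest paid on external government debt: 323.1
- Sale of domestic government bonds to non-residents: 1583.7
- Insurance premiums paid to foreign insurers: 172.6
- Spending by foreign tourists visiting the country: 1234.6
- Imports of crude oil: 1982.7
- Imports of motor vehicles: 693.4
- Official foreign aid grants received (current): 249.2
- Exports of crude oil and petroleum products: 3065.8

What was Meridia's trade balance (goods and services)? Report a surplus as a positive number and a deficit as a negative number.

-3235.9

Goods: -5182.8 - 693.4 - 1982.7 - 1737.5 + 572.9 + 3065.8 = -5957.7
Services: -172.6 + 637.0 - 262.7 + 1285.5 + 1234.6 = 2721.8
Trade balance = -5957.7 + 2721.8 = -3235.9
(Excluded from the trade balance — financial account: inward foreign direct investment in the manufacturing sector 1035.3, sale of domestic government bonds to non-residents 1583.7; primary income: interest paid on external government debt 323.1; secondary income: official foreign aid grants received (current) 249.2.)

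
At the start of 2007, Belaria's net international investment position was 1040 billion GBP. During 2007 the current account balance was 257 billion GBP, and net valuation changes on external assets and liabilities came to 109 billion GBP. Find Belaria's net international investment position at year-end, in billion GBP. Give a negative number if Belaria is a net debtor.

Change in NIIP = current account + net valuation change = 257 + 109 = 366
End-of-year NIIP = 1040 + 366 = 1406

1406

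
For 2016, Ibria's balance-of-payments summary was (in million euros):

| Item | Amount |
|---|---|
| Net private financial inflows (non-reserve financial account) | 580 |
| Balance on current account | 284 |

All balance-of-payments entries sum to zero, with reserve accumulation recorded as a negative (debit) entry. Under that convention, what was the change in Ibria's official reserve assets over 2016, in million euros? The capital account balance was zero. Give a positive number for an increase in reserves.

Official reserve transactions balance = -(284 + 580) = -864
An accumulation of reserves is recorded as a debit (negative entry), so the change in the stock of reserves is the negative of that balance.
Change in official reserves = -(-864) = 864

864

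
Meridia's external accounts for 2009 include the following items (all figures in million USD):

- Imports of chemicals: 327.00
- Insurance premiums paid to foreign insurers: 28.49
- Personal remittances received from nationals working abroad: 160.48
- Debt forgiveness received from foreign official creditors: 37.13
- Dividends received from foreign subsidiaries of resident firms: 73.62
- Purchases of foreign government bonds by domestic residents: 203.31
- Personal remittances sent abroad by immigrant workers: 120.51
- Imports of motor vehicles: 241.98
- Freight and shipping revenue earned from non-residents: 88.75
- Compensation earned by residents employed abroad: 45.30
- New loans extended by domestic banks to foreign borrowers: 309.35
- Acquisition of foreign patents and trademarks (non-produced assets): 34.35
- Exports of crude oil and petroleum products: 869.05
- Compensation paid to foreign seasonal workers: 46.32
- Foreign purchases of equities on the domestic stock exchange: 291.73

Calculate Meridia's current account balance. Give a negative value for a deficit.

Goods: -241.98 + 869.05 - 327.00 = 300.07
Services: -28.49 + 88.75 = 60.26
Primary income: 45.30 - 46.32 + 73.62 = 72.60
Secondary income: -120.51 + 160.48 = 39.97
Current account = 300.07 + 60.26 + 72.60 + 39.97 = 472.90
(Excluded from the current account — capital account: debt forgiveness received from foreign official creditors 37.13, acquisition of foreign patents and trademarks (non-produced assets) 34.35; financial account: purchases of foreign government bonds by domestic residents 203.31, new loans extended by domestic banks to foreign borrowers 309.35, foreign purchases of equities on the domestic stock exchange 291.73.)

472.90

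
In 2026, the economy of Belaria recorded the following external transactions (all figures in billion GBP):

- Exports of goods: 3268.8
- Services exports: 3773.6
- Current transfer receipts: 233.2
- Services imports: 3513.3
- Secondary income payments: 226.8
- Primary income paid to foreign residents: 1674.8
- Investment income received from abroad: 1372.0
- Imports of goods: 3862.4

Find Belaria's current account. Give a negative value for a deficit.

-629.7

Goods balance = 3268.8 - 3862.4 = -593.6
Services balance = 3773.6 - 3513.3 = 260.3
Trade balance (goods + services) = -593.6 + 260.3 = -333.3
Net primary income = 1372.0 - 1674.8 = -302.8
Net secondary income = 233.2 - 226.8 = 6.4
Current account = -333.3 + (-302.8) + 6.4 = -629.7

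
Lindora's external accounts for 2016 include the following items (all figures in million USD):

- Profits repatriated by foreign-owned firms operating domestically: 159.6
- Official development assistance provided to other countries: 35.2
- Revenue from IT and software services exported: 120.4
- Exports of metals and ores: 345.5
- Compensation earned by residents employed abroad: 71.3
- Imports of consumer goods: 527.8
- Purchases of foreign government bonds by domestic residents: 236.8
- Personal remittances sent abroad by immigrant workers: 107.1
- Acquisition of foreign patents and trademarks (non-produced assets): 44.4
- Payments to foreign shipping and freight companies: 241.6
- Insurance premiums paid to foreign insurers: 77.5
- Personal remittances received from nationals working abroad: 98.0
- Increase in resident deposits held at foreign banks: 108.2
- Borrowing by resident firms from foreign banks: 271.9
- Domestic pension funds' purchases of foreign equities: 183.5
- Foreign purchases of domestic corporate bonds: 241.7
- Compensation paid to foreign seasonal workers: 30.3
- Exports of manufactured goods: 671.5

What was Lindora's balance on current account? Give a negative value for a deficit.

127.6

Goods: 345.5 - 527.8 + 671.5 = 489.2
Services: -77.5 - 241.6 + 120.4 = -198.7
Primary income: -159.6 + 71.3 - 30.3 = -118.6
Secondary income: -107.1 + 98.0 - 35.2 = -44.3
Current account = 489.2 + (-198.7) + (-118.6) + (-44.3) = 127.6
(Excluded from the current account — financial account: purchases of foreign government bonds by domestic residents 236.8, increase in resident deposits held at foreign banks 108.2, borrowing by resident firms from foreign banks 271.9, domestic pension funds' purchases of foreign equities 183.5, foreign purchases of domestic corporate bonds 241.7; capital account: acquisition of foreign patents and trademarks (non-produced assets) 44.4.)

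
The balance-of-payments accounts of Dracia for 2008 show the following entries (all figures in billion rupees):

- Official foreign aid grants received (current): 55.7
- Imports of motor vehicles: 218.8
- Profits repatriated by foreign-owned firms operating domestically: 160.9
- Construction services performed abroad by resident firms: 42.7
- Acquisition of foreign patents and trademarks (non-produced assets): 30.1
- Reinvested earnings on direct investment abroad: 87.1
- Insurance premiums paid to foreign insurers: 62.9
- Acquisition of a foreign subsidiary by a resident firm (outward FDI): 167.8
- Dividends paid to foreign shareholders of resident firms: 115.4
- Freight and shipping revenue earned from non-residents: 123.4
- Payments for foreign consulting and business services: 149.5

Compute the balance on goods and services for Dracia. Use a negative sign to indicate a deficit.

Goods: -218.8
Services: -149.5 - 62.9 + 42.7 + 123.4 = -46.3
Trade balance = -218.8 + (-46.3) = -265.1
(Excluded from the trade balance — secondary income: official foreign aid grants received (current) 55.7; primary income: profits repatriated by foreign-owned firms operating domestically 160.9, reinvested earnings on direct investment abroad 87.1, dividends paid to foreign shareholders of resident firms 115.4; capital account: acquisition of foreign patents and trademarks (non-produced assets) 30.1; financial account: acquisition of a foreign subsidiary by a resident firm (outward FDI) 167.8.)

-265.1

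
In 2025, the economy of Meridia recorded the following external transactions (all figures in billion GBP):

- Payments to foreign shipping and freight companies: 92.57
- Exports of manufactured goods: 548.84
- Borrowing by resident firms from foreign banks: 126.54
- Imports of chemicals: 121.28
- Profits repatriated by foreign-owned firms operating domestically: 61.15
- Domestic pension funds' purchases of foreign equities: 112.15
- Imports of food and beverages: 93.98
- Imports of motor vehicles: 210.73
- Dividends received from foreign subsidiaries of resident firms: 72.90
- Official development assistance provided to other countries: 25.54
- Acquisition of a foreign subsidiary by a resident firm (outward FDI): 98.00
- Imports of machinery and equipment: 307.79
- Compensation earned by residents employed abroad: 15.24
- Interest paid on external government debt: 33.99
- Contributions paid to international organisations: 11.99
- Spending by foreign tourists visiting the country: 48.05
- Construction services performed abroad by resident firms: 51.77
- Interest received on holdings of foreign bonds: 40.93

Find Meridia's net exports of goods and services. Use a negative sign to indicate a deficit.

Goods: 548.84 - 307.79 - 121.28 - 93.98 - 210.73 = -184.94
Services: -92.57 + 51.77 + 48.05 = 7.25
Trade balance = -184.94 + 7.25 = -177.69
(Excluded from the trade balance — financial account: borrowing by resident firms from foreign banks 126.54, domestic pension funds' purchases of foreign equities 112.15, acquisition of a foreign subsidiary by a resident firm (outward FDI) 98.00; primary income: profits repatriated by foreign-owned firms operating domestically 61.15, dividends received from foreign subsidiaries of resident firms 72.90, compensation earned by residents employed abroad 15.24, interest paid on external government debt 33.99, interest received on holdings of foreign bonds 40.93; secondary income: official development assistance provided to other countries 25.54, contributions paid to international organisations 11.99.)

-177.69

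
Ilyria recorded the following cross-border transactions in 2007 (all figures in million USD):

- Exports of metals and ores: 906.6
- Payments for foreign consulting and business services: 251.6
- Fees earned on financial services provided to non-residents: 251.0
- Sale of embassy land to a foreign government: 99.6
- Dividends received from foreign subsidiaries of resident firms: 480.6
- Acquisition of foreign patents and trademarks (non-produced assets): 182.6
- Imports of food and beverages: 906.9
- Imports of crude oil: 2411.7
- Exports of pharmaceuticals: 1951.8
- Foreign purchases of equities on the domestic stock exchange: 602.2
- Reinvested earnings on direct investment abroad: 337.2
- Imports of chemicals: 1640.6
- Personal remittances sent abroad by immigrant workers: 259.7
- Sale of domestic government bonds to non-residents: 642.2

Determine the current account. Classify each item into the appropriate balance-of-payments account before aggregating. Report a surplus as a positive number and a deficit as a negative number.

Goods: 906.6 - 1640.6 - 2411.7 + 1951.8 - 906.9 = -2100.8
Services: -251.6 + 251.0 = -0.6
Primary income: 480.6 + 337.2 = 817.8
Secondary income: -259.7
Current account = (-2100.8) + (-0.6) + 817.8 + (-259.7) = -1543.3
(Excluded from the current account — capital account: sale of embassy land to a foreign government 99.6, acquisition of foreign patents and trademarks (non-produced assets) 182.6; financial account: foreign purchases of equities on the domestic stock exchange 602.2, sale of domestic government bonds to non-residents 642.2.)

-1543.3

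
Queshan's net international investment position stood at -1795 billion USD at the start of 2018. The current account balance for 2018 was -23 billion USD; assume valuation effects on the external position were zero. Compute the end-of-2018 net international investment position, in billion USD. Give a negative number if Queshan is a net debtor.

With no valuation effects, change in NIIP = current account = -23
End-of-year NIIP = -1795 + (-23) = -1818

-1818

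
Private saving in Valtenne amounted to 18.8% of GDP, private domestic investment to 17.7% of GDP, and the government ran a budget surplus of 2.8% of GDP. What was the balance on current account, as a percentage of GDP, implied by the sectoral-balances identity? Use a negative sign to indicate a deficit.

By the sectoral-balances identity, CA = (S_private - I) + (T - G).
Private balance = 18.8 - 17.7 = 1.1
Government balance (T - G) = 2.8
CA = 1.1 + 2.8 = 3.9

3.9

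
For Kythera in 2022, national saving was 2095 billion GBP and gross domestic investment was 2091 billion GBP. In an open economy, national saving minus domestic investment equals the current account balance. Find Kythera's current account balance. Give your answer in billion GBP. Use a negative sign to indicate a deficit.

CA = S - I = 2095 - 2091 = 4

4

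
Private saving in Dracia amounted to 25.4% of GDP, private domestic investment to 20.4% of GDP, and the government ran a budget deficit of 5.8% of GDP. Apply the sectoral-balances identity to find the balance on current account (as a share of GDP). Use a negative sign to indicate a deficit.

-0.8

By the sectoral-balances identity, CA = (S_private - I) + (T - G).
Private balance = 25.4 - 20.4 = 5.0
Government balance (T - G) = -5.8
CA = 5.0 + (-5.8) = -0.8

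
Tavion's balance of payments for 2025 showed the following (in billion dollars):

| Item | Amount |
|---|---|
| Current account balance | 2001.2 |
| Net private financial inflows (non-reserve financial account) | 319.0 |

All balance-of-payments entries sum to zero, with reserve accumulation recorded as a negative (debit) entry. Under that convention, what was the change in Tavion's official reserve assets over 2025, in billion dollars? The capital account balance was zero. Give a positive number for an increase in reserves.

Official reserve transactions balance = -(2001.2 + 319.0) = -2320.2
An accumulation of reserves is recorded as a debit (negative entry), so the change in the stock of reserves is the negative of that balance.
Change in official reserves = -(-2320.2) = 2320.2

2320.2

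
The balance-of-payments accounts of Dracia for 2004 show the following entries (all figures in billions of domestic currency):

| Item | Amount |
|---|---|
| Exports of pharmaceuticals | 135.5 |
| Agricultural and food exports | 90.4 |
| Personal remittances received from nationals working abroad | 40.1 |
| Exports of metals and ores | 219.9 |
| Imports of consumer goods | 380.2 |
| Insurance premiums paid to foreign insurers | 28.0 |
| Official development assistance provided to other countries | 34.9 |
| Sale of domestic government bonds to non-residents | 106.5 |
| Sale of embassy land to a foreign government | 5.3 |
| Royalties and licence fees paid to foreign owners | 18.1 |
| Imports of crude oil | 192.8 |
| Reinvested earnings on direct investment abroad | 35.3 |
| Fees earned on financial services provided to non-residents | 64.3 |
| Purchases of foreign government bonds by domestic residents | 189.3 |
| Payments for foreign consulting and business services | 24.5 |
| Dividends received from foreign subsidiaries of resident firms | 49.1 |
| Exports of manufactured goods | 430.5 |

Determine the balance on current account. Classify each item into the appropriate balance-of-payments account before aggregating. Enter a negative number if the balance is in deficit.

386.6

Goods: 219.9 + 135.5 + 90.4 - 192.8 - 380.2 + 430.5 = 303.3
Services: 64.3 - 24.5 - 28.0 - 18.1 = -6.3
Primary income: 35.3 + 49.1 = 84.4
Secondary income: 40.1 - 34.9 = 5.2
Current account = 303.3 + (-6.3) + 84.4 + 5.2 = 386.6
(Excluded from the current account — financial account: sale of domestic government bonds to non-residents 106.5, purchases of foreign government bonds by domestic residents 189.3; capital account: sale of embassy land to a foreign government 5.3.)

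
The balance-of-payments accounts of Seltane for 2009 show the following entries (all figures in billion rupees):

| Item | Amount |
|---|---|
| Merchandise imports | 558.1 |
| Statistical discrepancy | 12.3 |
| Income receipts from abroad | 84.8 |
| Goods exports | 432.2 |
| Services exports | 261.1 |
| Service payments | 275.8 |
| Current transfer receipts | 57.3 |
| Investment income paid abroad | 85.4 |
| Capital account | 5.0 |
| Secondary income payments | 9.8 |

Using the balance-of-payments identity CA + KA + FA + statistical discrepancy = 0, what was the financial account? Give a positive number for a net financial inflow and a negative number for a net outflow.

76.4

Goods balance = 432.2 - 558.1 = -125.9
Services balance = 261.1 - 275.8 = -14.7
Trade balance (goods + services) = -125.9 + (-14.7) = -140.6
Net primary income = 84.8 - 85.4 = -0.6
Net secondary income = 57.3 - 9.8 = 47.5
Current account = -140.6 + (-0.6) + 47.5 = -93.7
Financial account = -(-93.7 + 5.0 + 12.3) = 76.4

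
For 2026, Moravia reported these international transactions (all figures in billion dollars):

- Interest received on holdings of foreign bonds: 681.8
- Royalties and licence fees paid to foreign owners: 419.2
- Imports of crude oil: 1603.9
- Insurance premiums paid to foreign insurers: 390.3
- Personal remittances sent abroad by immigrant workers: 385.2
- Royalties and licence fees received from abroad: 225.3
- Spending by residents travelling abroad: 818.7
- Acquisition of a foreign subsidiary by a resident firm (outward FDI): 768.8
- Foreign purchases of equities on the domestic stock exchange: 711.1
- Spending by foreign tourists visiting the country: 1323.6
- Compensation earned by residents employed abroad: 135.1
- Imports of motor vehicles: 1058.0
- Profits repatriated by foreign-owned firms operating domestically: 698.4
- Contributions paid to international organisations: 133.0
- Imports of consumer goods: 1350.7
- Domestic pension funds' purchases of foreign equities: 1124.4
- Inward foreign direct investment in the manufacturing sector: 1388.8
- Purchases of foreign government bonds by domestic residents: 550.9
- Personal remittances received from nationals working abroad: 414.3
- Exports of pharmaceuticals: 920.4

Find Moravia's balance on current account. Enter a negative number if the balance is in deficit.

Goods: -1603.9 - 1350.7 - 1058.0 + 920.4 = -3092.2
Services: 225.3 + 1323.6 - 818.7 - 390.3 - 419.2 = -79.3
Primary income: 681.8 + 135.1 - 698.4 = 118.5
Secondary income: -133.0 - 385.2 + 414.3 = -103.9
Current account = (-3092.2) + (-79.3) + 118.5 + (-103.9) = -3156.9
(Excluded from the current account — financial account: acquisition of a foreign subsidiary by a resident firm (outward FDI) 768.8, foreign purchases of equities on the domestic stock exchange 711.1, domestic pension funds' purchases of foreign equities 1124.4, inward foreign direct investment in the manufacturing sector 1388.8, purchases of foreign government bonds by domestic residents 550.9.)

-3156.9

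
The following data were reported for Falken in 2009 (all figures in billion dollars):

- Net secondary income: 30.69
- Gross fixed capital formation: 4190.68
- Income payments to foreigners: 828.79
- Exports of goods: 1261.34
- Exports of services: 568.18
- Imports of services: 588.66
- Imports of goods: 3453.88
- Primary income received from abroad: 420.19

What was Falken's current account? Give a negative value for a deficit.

Goods balance = 1261.34 - 3453.88 = -2192.54
Services balance = 568.18 - 588.66 = -20.48
Trade balance (goods + services) = -2192.54 + (-20.48) = -2213.02
Net primary income = 420.19 - 828.79 = -408.60
Net secondary income = 30.69
Current account = -2213.02 + (-408.60) + 30.69 = -2590.93

-2590.93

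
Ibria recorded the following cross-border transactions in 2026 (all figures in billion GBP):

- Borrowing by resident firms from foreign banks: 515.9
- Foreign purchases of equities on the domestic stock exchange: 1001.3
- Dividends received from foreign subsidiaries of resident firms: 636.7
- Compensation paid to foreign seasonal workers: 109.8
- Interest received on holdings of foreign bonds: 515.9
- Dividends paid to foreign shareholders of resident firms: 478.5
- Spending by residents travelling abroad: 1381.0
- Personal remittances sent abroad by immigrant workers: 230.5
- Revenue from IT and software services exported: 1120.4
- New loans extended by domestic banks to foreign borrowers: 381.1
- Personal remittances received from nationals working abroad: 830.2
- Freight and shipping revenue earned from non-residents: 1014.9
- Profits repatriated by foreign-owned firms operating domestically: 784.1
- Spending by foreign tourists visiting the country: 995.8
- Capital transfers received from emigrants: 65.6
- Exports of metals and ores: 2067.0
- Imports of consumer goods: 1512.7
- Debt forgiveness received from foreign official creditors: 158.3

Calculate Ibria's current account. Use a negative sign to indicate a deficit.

2684.3

Goods: -1512.7 + 2067.0 = 554.3
Services: 1014.9 - 1381.0 + 1120.4 + 995.8 = 1750.1
Primary income: -784.1 + 515.9 - 109.8 + 636.7 - 478.5 = -219.8
Secondary income: -230.5 + 830.2 = 599.7
Current account = 554.3 + 1750.1 + (-219.8) + 599.7 = 2684.3
(Excluded from the current account — financial account: borrowing by resident firms from foreign banks 515.9, foreign purchases of equities on the domestic stock exchange 1001.3, new loans extended by domestic banks to foreign borrowers 381.1; capital account: capital transfers received from emigrants 65.6, debt forgiveness received from foreign official creditors 158.3.)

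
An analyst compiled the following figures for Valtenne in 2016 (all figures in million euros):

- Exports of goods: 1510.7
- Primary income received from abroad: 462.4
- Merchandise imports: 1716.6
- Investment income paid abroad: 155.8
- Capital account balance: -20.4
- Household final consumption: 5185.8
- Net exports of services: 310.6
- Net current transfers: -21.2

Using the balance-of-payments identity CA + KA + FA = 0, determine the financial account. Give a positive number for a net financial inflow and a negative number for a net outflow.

Goods balance = 1510.7 - 1716.6 = -205.9
Services balance = 310.6
Trade balance (goods + services) = -205.9 + 310.6 = 104.7
Net primary income = 462.4 - 155.8 = 306.6
Net secondary income = -21.2
Current account = 104.7 + 306.6 + (-21.2) = 390.1
Financial account = -(390.1 + (-20.4)) = -369.7

-369.7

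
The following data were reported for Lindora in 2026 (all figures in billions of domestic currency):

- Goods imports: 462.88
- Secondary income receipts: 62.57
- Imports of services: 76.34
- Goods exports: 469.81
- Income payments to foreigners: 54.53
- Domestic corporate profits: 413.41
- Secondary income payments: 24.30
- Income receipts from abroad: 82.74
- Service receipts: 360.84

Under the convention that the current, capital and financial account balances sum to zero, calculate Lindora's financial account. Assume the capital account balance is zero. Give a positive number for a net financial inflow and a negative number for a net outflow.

-357.91

Goods balance = 469.81 - 462.88 = 6.93
Services balance = 360.84 - 76.34 = 284.50
Trade balance (goods + services) = 6.93 + 284.50 = 291.43
Net primary income = 82.74 - 54.53 = 28.21
Net secondary income = 62.57 - 24.30 = 38.27
Current account = 291.43 + 28.21 + 38.27 = 357.91
Financial account = -(357.91) = -357.91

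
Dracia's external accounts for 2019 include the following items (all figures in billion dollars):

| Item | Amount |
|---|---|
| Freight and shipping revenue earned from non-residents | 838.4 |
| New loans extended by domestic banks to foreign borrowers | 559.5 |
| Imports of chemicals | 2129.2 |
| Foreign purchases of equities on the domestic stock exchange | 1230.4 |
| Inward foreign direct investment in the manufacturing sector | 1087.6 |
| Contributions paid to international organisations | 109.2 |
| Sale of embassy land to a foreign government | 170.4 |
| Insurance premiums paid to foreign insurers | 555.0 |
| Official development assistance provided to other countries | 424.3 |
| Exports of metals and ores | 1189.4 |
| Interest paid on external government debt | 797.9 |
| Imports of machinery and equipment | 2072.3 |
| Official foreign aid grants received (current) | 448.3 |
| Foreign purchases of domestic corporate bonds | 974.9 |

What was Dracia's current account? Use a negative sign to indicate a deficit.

-3611.8

Goods: -2072.3 + 1189.4 - 2129.2 = -3012.1
Services: -555.0 + 838.4 = 283.4
Primary income: -797.9
Secondary income: -109.2 - 424.3 + 448.3 = -85.2
Current account = (-3012.1) + 283.4 + (-797.9) + (-85.2) = -3611.8
(Excluded from the current account — financial account: new loans extended by domestic banks to foreign borrowers 559.5, foreign purchases of equities on the domestic stock exchange 1230.4, inward foreign direct investment in the manufacturing sector 1087.6, foreign purchases of domestic corporate bonds 974.9; capital account: sale of embassy land to a foreign government 170.4.)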